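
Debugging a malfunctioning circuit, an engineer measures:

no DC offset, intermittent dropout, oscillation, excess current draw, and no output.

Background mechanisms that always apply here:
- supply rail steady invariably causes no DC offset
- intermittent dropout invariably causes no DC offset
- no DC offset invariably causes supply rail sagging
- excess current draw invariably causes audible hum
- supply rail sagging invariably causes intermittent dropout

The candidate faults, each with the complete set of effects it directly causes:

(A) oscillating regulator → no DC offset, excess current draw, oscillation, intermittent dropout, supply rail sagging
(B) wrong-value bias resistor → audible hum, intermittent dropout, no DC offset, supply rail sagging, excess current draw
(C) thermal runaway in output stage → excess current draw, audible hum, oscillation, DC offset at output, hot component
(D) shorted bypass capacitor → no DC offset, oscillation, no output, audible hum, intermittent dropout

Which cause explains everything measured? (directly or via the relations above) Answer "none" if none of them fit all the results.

Per-candidate check:
(A) oscillating regulator — no DC offset ✓; intermittent dropout ✓; oscillation ✓; excess current draw ✓; no output ✗
(B) wrong-value bias resistor — no DC offset ✓; intermittent dropout ✓; oscillation ✗; excess current draw ✓; no output ✗
(C) thermal runaway in output stage — fails on no DC offset, intermittent dropout, no output (predicts DC offset at output, not no DC offset)
(D) shorted bypass capacitor — no DC offset ✓; intermittent dropout ✓; oscillation ✓; excess current draw ✗; no output ✓
Every candidate fails on at least one observation.

none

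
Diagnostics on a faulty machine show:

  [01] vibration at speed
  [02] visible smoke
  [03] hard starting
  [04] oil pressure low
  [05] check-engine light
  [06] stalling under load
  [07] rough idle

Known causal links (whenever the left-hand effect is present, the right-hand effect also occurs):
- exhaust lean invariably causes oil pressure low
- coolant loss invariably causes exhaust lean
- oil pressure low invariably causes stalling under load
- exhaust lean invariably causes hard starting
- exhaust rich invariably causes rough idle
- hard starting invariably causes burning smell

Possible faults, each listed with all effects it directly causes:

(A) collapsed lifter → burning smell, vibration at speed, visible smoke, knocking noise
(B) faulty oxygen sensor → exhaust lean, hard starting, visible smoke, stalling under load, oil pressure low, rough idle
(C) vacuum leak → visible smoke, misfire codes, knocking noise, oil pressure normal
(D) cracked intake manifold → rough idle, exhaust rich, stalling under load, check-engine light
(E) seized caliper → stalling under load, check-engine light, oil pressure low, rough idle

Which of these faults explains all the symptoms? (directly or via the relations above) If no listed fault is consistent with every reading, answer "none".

none

For each candidate, compare predicted effects to what was observed:
(A) collapsed lifter — vibration at speed ✓; visible smoke ✓; hard starting ✗; oil pressure low ✗; check-engine light ✗; stalling under load ✗; rough idle ✗
(B) faulty oxygen sensor — does not account for vibration at speed, check-engine light
(C) vacuum leak — vibration at speed ✗; visible smoke ✓; hard starting ✗; oil pressure low ✗; check-engine light ✗; stalling under load ✗; rough idle ✗
(D) cracked intake manifold — does not account for vibration at speed, visible smoke, hard starting, oil pressure low
(E) seized caliper — vibration at speed ✗; visible smoke ✗; hard starting ✗; oil pressure low ✓; check-engine light ✓; stalling under load ✓; rough idle ✓
No candidate is consistent with all observations.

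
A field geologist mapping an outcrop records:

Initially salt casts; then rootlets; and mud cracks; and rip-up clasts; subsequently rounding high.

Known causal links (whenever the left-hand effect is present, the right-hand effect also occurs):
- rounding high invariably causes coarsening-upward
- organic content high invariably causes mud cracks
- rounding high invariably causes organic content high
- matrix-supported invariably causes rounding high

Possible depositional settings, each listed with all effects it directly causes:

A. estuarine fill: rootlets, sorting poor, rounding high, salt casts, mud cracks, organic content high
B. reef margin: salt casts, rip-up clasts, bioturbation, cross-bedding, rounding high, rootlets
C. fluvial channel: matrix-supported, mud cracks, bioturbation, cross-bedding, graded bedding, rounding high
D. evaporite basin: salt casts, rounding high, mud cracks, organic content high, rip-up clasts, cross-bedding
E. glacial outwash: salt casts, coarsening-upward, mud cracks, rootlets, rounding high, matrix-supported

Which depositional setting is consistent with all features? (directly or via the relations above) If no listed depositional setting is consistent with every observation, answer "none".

For each candidate, compare predicted effects to what was observed:
(A) estuarine fill — salt casts ✓; rootlets ✓; mud cracks ✓; rip-up clasts ✗; rounding high ✓
(B) reef margin — salt casts ✓; rootlets ✓; mud cracks ✓ (via rounding high → organic content high → mud cracks); rip-up clasts ✓; rounding high ✓
(C) fluvial channel — does not account for salt casts, rootlets, rip-up clasts
(D) evaporite basin — salt casts ✓; rootlets ✗; mud cracks ✓; rip-up clasts ✓; rounding high ✓
(E) glacial outwash — does not account for rip-up clasts
(B) is the only candidate with no mismatches.

B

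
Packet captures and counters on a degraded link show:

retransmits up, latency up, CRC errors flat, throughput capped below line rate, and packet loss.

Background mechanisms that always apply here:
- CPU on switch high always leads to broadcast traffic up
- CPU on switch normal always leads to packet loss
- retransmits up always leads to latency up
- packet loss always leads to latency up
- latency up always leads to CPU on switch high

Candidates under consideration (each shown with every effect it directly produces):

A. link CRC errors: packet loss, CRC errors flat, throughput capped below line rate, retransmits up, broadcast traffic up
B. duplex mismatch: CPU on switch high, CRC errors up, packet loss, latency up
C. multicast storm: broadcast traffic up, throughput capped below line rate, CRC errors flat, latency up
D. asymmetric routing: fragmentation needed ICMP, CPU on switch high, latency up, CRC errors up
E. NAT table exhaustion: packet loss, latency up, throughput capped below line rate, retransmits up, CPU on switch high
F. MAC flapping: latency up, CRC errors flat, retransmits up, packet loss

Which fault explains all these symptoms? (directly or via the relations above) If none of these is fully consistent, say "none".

For each candidate, compare predicted effects to what was observed:
(A) link CRC errors — retransmits up match; latency up match (via packet loss → latency up); CRC errors flat match; throughput capped below line rate match; packet loss match
(B) duplex mismatch — retransmits up miss; latency up match; CRC errors flat miss; throughput capped below line rate miss; packet loss match
(C) multicast storm — retransmits up miss; latency up match; CRC errors flat match; throughput capped below line rate match; packet loss miss
(D) asymmetric routing — retransmits up miss; latency up match; CRC errors flat miss; throughput capped below line rate miss; packet loss miss
(E) NAT table exhaustion — retransmits up match; latency up match; CRC errors flat miss; throughput capped below line rate match; packet loss match
(F) MAC flapping — does not account for throughput capped below line rate
Only (A) is consistent with every observation.

A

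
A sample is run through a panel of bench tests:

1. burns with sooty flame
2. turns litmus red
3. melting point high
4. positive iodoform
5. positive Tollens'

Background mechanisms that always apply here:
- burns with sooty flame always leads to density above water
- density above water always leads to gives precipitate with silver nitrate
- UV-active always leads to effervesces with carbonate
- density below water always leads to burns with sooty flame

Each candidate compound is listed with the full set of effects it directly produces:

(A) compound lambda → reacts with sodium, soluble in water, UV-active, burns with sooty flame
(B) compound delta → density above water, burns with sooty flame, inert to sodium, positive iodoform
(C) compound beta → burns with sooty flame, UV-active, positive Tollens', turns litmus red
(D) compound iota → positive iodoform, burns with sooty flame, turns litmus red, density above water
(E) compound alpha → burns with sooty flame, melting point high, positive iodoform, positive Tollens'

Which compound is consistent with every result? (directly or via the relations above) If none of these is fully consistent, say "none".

none

Per-candidate check:
(A) compound lambda — burns with sooty flame match; turns litmus red miss; melting point high miss; positive iodoform miss; positive Tollens' miss
(B) compound delta — does not account for turns litmus red, melting point high, positive Tollens'
(C) compound beta — does not account for melting point high, positive iodoform
(D) compound iota — burns with sooty flame match; turns litmus red match; melting point high miss; positive iodoform match; positive Tollens' miss
(E) compound alpha — burns with sooty flame match; turns litmus red miss; melting point high match; positive iodoform match; positive Tollens' match
No candidate is consistent with all observations.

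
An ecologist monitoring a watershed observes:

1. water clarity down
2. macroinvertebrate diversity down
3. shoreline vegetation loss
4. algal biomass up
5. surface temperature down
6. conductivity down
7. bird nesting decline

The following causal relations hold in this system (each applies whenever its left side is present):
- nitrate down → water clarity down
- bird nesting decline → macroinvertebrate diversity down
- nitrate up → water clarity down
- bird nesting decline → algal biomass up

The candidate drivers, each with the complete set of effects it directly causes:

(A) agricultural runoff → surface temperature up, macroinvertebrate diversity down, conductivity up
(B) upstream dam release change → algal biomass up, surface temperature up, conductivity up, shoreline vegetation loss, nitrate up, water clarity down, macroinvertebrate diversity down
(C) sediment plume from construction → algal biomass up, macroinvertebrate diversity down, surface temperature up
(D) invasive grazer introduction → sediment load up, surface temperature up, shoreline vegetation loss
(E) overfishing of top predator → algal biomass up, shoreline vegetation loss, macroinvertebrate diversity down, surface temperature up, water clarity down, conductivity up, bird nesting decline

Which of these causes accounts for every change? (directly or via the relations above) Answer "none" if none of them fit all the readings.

none

For each candidate, compare predicted effects to what was observed:
(A) agricultural runoff — water clarity down miss; macroinvertebrate diversity down match; shoreline vegetation loss miss; algal biomass up miss; surface temperature down miss; conductivity down miss; bird nesting decline miss
(B) upstream dam release change — water clarity down match; macroinvertebrate diversity down match; shoreline vegetation loss match; algal biomass up match; surface temperature down miss; conductivity down miss; bird nesting decline miss
(C) sediment plume from construction — water clarity down miss; macroinvertebrate diversity down match; shoreline vegetation loss miss; algal biomass up match; surface temperature down miss; conductivity down miss; bird nesting decline miss
(D) invasive grazer introduction — water clarity down miss; macroinvertebrate diversity down miss; shoreline vegetation loss match; algal biomass up miss; surface temperature down miss; conductivity down miss; bird nesting decline miss
(E) overfishing of top predator — water clarity down match; macroinvertebrate diversity down match; shoreline vegetation loss match; algal biomass up match; surface temperature down miss; conductivity down miss; bird nesting decline match
None of the listed candidates fits everything.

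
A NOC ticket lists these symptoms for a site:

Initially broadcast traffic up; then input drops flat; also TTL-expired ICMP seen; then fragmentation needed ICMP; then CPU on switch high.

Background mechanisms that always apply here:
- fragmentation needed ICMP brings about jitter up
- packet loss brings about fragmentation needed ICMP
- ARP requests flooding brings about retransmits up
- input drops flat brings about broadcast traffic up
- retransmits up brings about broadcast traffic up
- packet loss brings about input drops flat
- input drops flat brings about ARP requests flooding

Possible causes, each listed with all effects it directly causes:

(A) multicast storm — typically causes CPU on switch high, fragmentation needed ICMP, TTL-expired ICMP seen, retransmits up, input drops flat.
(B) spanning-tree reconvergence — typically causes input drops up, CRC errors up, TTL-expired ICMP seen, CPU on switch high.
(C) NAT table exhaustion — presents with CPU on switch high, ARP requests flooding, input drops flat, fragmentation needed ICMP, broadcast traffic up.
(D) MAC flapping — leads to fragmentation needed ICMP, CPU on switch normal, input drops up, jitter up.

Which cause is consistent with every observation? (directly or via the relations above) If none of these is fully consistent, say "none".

Testing each hypothesis:
(A) multicast storm — broadcast traffic up match (by input drops flat → broadcast traffic up); input drops flat match; TTL-expired ICMP seen match; fragmentation needed ICMP match; CPU on switch high match
(B) spanning-tree reconvergence — broadcast traffic up miss; input drops flat miss; TTL-expired ICMP seen match; fragmentation needed ICMP miss; CPU on switch high match
(C) NAT table exhaustion — does not account for TTL-expired ICMP seen
(D) MAC flapping — broadcast traffic up miss; input drops flat miss; TTL-expired ICMP seen miss; fragmentation needed ICMP match; CPU on switch high miss
Only (A) is consistent with every observation.

A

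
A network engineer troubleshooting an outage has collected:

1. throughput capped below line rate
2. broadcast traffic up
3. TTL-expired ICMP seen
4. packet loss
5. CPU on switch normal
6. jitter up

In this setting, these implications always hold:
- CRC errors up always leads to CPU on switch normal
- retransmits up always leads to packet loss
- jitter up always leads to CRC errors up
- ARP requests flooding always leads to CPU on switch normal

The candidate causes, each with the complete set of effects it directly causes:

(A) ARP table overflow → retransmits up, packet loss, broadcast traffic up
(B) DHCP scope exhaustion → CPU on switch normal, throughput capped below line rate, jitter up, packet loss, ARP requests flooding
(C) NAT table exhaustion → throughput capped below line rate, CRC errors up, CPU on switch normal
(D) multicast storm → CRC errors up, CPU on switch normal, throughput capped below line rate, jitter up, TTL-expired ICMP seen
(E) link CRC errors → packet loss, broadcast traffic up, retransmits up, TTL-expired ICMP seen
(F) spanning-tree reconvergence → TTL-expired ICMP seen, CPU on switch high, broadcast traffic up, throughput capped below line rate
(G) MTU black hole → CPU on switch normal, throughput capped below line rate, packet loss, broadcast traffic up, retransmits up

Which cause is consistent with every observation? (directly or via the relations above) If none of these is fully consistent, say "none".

none

For each candidate, compare predicted effects to what was observed:
(A) ARP table overflow — does not account for throughput capped below line rate, TTL-expired ICMP seen, CPU on switch normal, jitter up
(B) DHCP scope exhaustion — does not account for broadcast traffic up, TTL-expired ICMP seen
(C) NAT table exhaustion — does not account for broadcast traffic up, TTL-expired ICMP seen, packet loss, jitter up
(D) multicast storm — throughput capped below line rate match; broadcast traffic up miss; TTL-expired ICMP seen match; packet loss miss; CPU on switch normal match; jitter up match
(E) link CRC errors — does not account for throughput capped below line rate, CPU on switch normal, jitter up
(F) spanning-tree reconvergence — fails on packet loss, CPU on switch normal, jitter up (predicts CPU on switch high, not CPU on switch normal)
(G) MTU black hole — throughput capped below line rate match; broadcast traffic up match; TTL-expired ICMP seen miss; packet loss match; CPU on switch normal match; jitter up miss
No candidate is consistent with all observations.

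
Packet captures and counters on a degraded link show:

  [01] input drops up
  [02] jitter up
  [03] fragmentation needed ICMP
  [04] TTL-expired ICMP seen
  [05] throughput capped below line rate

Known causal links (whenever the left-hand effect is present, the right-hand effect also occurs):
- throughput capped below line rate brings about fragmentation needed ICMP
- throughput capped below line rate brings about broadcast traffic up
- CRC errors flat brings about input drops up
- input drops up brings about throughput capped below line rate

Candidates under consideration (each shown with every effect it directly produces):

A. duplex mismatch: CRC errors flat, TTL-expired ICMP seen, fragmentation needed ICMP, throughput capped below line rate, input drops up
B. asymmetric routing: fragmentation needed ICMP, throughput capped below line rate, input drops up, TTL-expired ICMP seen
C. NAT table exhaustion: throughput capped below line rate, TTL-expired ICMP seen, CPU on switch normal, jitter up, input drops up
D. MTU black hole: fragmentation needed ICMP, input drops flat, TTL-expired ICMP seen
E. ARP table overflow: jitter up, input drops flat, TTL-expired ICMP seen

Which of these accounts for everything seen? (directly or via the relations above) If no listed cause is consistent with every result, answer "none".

C

For each candidate, compare predicted effects to what was observed:
(A) duplex mismatch — input drops up +; jitter up -; fragmentation needed ICMP +; TTL-expired ICMP seen +; throughput capped below line rate +
(B) asymmetric routing — input drops up +; jitter up -; fragmentation needed ICMP +; TTL-expired ICMP seen +; throughput capped below line rate +
(C) NAT table exhaustion — input drops up +; jitter up +; fragmentation needed ICMP + (by throughput capped below line rate → fragmentation needed ICMP); TTL-expired ICMP seen +; throughput capped below line rate +
(D) MTU black hole — input drops up -; jitter up -; fragmentation needed ICMP +; TTL-expired ICMP seen +; throughput capped below line rate -
(E) ARP table overflow — input drops up -; jitter up +; fragmentation needed ICMP -; TTL-expired ICMP seen +; throughput capped below line rate -
(C) is the only candidate with no mismatches.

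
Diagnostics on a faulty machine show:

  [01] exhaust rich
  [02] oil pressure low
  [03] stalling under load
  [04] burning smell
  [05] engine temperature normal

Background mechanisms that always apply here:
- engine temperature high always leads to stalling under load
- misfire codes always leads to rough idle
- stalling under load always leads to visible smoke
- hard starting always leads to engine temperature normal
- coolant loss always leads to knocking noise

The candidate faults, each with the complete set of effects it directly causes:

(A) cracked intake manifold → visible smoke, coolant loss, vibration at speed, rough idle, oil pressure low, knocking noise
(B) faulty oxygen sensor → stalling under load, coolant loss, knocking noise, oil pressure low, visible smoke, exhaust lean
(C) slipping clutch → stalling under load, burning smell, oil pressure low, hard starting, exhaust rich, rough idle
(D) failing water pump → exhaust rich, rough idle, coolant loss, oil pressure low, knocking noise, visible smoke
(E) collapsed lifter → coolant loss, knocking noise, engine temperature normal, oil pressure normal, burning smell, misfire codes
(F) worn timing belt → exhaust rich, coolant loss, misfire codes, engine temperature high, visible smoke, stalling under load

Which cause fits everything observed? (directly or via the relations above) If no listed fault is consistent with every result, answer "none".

Checking each candidate against the observations:
(A) cracked intake manifold — does not account for exhaust rich, stalling under load, burning smell, engine temperature normal
(B) faulty oxygen sensor — fails on exhaust rich, burning smell, engine temperature normal (predicts exhaust lean, not exhaust rich)
(C) slipping clutch — accounts for every observation (engine temperature normal through hard starting → engine temperature normal)
(D) failing water pump — does not account for stalling under load, burning smell, engine temperature normal
(E) collapsed lifter — exhaust rich -; oil pressure low -; stalling under load -; burning smell +; engine temperature normal +
(F) worn timing belt — fails on oil pressure low, burning smell, engine temperature normal (predicts engine temperature high, not engine temperature normal)
(C) is the only candidate with no mismatches.

C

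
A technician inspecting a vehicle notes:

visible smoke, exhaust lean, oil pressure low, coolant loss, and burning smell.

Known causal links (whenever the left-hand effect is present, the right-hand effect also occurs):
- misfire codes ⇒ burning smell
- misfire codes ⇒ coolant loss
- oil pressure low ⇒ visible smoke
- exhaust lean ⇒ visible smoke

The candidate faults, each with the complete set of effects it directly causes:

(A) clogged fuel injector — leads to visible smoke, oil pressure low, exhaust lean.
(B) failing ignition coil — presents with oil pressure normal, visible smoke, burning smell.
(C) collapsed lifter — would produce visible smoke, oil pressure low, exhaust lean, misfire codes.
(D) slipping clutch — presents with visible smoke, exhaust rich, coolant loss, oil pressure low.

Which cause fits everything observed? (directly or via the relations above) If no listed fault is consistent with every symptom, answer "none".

C

Testing each hypothesis:
(A) clogged fuel injector — does not account for coolant loss, burning smell
(B) failing ignition coil — visible smoke yes; exhaust lean NO; oil pressure low NO; coolant loss NO; burning smell yes
(C) collapsed lifter — accounts for every observation (coolant loss through misfire codes → coolant loss)
(D) slipping clutch — fails on exhaust lean, burning smell (predicts exhaust rich, not exhaust lean)
Only (C) is consistent with every observation.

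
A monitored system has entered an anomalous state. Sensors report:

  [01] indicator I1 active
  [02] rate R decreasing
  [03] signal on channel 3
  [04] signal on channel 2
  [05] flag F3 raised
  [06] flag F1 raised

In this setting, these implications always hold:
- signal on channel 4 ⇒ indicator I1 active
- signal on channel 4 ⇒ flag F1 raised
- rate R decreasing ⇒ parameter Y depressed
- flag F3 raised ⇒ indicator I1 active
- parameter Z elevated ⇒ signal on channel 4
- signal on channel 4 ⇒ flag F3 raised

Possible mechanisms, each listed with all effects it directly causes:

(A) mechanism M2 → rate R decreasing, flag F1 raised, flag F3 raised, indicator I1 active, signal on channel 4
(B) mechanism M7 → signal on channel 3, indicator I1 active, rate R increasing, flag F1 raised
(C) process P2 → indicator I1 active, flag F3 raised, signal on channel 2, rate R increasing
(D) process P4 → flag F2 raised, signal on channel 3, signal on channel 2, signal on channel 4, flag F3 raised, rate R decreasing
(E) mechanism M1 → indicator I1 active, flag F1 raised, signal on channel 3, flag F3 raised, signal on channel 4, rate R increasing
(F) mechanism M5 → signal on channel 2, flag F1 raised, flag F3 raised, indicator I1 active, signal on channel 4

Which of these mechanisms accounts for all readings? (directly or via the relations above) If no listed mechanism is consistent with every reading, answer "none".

Per-candidate check:
(A) mechanism M2 — does not account for signal on channel 3, signal on channel 2
(B) mechanism M7 — fails on rate R decreasing, signal on channel 2, flag F3 raised (predicts rate R increasing, not rate R decreasing)
(C) process P2 — indicator I1 active +; rate R decreasing -; signal on channel 3 -; signal on channel 2 +; flag F3 raised +; flag F1 raised -
(D) process P4 — indicator I1 active + (by signal on channel 4 → indicator I1 active); rate R decreasing +; signal on channel 3 +; signal on channel 2 +; flag F3 raised +; flag F1 raised + (by signal on channel 4 → flag F1 raised)
(E) mechanism M1 — indicator I1 active +; rate R decreasing -; signal on channel 3 +; signal on channel 2 -; flag F3 raised +; flag F1 raised +
(F) mechanism M5 — does not account for rate R decreasing, signal on channel 3
Only (D) is consistent with every observation.

D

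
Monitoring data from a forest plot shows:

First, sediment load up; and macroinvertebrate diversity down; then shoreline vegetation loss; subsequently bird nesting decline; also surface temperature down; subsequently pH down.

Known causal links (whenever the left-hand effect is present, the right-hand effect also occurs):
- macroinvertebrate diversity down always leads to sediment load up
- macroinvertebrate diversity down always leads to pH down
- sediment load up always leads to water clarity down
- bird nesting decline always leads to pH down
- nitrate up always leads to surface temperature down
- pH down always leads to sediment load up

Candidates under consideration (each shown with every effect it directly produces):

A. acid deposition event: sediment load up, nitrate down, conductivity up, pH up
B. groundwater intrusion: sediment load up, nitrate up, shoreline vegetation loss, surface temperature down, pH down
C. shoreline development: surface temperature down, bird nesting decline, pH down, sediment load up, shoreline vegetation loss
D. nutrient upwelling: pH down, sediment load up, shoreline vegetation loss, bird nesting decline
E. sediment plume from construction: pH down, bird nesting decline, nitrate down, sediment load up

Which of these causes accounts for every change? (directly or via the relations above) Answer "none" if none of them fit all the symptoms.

none

Per-candidate check:
(A) acid deposition event — fails on macroinvertebrate diversity down, shoreline vegetation loss, bird nesting decline, surface temperature down, pH down (predicts pH up, not pH down)
(B) groundwater intrusion — does not account for macroinvertebrate diversity down, bird nesting decline
(C) shoreline development — does not account for macroinvertebrate diversity down
(D) nutrient upwelling — sediment load up match; macroinvertebrate diversity down miss; shoreline vegetation loss match; bird nesting decline match; surface temperature down miss; pH down match
(E) sediment plume from construction — sediment load up match; macroinvertebrate diversity down miss; shoreline vegetation loss miss; bird nesting decline match; surface temperature down miss; pH down match
Every candidate fails on at least one observation.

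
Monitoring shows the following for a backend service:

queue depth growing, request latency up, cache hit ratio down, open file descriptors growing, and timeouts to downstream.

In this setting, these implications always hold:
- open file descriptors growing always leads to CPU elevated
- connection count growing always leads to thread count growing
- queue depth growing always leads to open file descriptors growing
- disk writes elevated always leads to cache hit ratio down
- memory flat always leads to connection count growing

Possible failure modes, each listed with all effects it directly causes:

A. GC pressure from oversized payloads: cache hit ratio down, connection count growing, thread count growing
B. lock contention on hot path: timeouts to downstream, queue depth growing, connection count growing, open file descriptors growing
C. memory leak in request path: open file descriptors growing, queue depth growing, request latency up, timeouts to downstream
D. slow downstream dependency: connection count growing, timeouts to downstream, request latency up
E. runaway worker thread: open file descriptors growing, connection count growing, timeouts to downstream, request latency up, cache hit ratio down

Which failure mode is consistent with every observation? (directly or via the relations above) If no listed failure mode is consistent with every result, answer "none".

For each candidate, compare predicted effects to what was observed:
(A) GC pressure from oversized payloads — queue depth growing miss; request latency up miss; cache hit ratio down match; open file descriptors growing miss; timeouts to downstream miss
(B) lock contention on hot path — queue depth growing match; request latency up miss; cache hit ratio down miss; open file descriptors growing match; timeouts to downstream match
(C) memory leak in request path — does not account for cache hit ratio down
(D) slow downstream dependency — queue depth growing miss; request latency up match; cache hit ratio down miss; open file descriptors growing miss; timeouts to downstream match
(E) runaway worker thread — does not account for queue depth growing
None of the listed candidates fits everything.

none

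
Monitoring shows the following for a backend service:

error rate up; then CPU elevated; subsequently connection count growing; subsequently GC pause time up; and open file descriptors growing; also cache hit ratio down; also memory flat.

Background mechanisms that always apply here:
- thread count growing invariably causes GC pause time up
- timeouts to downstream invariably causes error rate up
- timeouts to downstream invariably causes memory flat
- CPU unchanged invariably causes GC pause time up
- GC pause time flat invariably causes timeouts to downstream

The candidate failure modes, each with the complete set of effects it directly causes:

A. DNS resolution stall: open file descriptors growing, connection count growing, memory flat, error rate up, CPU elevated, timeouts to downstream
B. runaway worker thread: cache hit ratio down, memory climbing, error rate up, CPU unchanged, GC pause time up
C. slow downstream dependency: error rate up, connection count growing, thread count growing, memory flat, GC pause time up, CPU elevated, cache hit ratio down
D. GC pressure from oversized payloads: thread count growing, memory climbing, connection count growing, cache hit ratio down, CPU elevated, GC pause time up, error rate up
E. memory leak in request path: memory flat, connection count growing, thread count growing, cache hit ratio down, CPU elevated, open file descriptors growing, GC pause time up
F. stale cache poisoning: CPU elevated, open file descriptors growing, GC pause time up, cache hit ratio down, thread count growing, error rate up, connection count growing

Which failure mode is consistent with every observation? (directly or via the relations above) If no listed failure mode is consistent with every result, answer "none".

none

Per-candidate check:
(A) DNS resolution stall — error rate up ✓; CPU elevated ✓; connection count growing ✓; GC pause time up ✗; open file descriptors growing ✓; cache hit ratio down ✗; memory flat ✓
(B) runaway worker thread — fails on CPU elevated, connection count growing, open file descriptors growing, memory flat (predicts CPU unchanged, not CPU elevated; predicts memory climbing, not memory flat)
(C) slow downstream dependency — does not account for open file descriptors growing
(D) GC pressure from oversized payloads — error rate up ✓; CPU elevated ✓; connection count growing ✓; GC pause time up ✓; open file descriptors growing ✗; cache hit ratio down ✓; memory flat ✗
(E) memory leak in request path — error rate up ✗; CPU elevated ✓; connection count growing ✓; GC pause time up ✓; open file descriptors growing ✓; cache hit ratio down ✓; memory flat ✓
(F) stale cache poisoning — error rate up ✓; CPU elevated ✓; connection count growing ✓; GC pause time up ✓; open file descriptors growing ✓; cache hit ratio down ✓; memory flat ✗
Every candidate fails on at least one observation.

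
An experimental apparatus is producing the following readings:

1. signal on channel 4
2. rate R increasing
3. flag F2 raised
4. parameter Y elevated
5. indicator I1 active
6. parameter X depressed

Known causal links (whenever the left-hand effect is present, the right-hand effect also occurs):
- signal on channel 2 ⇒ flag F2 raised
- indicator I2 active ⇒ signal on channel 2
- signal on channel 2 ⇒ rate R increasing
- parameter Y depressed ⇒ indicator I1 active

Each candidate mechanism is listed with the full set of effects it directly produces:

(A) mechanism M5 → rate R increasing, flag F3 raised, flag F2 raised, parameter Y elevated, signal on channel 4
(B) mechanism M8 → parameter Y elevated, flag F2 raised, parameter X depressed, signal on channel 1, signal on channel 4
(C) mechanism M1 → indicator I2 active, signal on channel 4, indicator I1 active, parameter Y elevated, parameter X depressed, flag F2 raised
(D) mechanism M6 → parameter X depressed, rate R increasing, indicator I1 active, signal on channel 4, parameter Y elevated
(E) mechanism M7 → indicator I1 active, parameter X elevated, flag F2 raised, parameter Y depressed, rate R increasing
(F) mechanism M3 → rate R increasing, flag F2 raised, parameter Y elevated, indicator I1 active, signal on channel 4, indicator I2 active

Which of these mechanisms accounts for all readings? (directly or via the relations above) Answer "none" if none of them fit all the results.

C

Per-candidate check:
(A) mechanism M5 — does not account for indicator I1 active, parameter X depressed
(B) mechanism M8 — does not account for rate R increasing, indicator I1 active
(C) mechanism M1 — accounts for every observation (rate R increasing through indicator I2 active → signal on channel 2 → rate R increasing)
(D) mechanism M6 — signal on channel 4 +; rate R increasing +; flag F2 raised -; parameter Y elevated +; indicator I1 active +; parameter X depressed +
(E) mechanism M7 — signal on channel 4 -; rate R increasing +; flag F2 raised +; parameter Y elevated -; indicator I1 active +; parameter X depressed -
(F) mechanism M3 — signal on channel 4 +; rate R increasing +; flag F2 raised +; parameter Y elevated +; indicator I1 active +; parameter X depressed -
Only (C) is consistent with every observation.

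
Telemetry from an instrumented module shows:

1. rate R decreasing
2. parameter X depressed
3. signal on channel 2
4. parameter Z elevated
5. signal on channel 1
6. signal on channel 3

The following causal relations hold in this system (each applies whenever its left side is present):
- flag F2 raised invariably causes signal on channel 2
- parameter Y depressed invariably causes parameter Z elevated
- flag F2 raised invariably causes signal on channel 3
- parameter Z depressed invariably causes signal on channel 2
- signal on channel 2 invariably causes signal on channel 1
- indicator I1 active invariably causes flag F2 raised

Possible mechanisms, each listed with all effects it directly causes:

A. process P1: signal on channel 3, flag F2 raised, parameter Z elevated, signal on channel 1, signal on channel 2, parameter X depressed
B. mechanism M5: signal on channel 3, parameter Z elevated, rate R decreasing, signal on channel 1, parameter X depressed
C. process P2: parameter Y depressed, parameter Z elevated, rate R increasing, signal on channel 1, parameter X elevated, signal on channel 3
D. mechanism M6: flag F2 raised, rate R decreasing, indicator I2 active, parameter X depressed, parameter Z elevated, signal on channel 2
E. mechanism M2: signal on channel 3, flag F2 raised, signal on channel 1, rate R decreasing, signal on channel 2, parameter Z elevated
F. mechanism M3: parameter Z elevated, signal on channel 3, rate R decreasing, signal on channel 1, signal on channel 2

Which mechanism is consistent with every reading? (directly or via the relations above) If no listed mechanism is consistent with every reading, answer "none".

Per-candidate check:
(A) process P1 — does not account for rate R decreasing
(B) mechanism M5 — rate R decreasing +; parameter X depressed +; signal on channel 2 -; parameter Z elevated +; signal on channel 1 +; signal on channel 3 +
(C) process P2 — fails on rate R decreasing, parameter X depressed, signal on channel 2 (predicts rate R increasing, not rate R decreasing; predicts parameter X elevated, not parameter X depressed)
(D) mechanism M6 — rate R decreasing +; parameter X depressed +; signal on channel 2 +; parameter Z elevated +; signal on channel 1 + (by signal on channel 2 → signal on channel 1); signal on channel 3 + (by flag F2 raised → signal on channel 3)
(E) mechanism M2 — does not account for parameter X depressed
(F) mechanism M3 — does not account for parameter X depressed
Only (D) is consistent with every observation.

D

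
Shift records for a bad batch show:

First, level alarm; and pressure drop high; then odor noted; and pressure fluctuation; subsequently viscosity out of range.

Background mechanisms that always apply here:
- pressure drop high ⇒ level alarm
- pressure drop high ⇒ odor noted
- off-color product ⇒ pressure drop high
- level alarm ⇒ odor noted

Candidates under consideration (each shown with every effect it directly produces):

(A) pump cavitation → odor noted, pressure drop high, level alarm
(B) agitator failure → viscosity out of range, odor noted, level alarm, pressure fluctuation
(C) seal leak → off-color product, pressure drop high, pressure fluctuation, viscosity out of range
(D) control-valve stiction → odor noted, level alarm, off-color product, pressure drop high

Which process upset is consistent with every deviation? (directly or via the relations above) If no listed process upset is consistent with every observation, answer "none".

C

For each candidate, compare predicted effects to what was observed:
(A) pump cavitation — level alarm +; pressure drop high +; odor noted +; pressure fluctuation -; viscosity out of range -
(B) agitator failure — does not account for pressure drop high
(C) seal leak — level alarm + (through pressure drop high → level alarm); pressure drop high +; odor noted + (through pressure drop high → odor noted); pressure fluctuation +; viscosity out of range +
(D) control-valve stiction — level alarm +; pressure drop high +; odor noted +; pressure fluctuation -; viscosity out of range -
(C) is the only candidate with no mismatches.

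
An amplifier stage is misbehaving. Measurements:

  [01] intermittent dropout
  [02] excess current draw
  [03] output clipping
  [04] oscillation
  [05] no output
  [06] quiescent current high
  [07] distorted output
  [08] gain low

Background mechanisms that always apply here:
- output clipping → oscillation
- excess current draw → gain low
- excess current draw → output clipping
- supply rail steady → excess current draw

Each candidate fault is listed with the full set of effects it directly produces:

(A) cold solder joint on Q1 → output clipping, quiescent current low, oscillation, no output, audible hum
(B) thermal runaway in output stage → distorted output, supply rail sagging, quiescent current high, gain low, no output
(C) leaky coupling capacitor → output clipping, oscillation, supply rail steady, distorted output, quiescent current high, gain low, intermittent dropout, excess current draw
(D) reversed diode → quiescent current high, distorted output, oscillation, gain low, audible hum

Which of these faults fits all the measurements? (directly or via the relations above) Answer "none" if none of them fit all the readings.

Checking each candidate against the observations:
(A) cold solder joint on Q1 — intermittent dropout miss; excess current draw miss; output clipping match; oscillation match; no output match; quiescent current high miss; distorted output miss; gain low miss
(B) thermal runaway in output stage — intermittent dropout miss; excess current draw miss; output clipping miss; oscillation miss; no output match; quiescent current high match; distorted output match; gain low match
(C) leaky coupling capacitor — intermittent dropout match; excess current draw match; output clipping match; oscillation match; no output miss; quiescent current high match; distorted output match; gain low match
(D) reversed diode — intermittent dropout miss; excess current draw miss; output clipping miss; oscillation match; no output miss; quiescent current high match; distorted output match; gain low match
No candidate is consistent with all observations.

none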